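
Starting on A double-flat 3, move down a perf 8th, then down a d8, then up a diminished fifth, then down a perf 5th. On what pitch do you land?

Down a perfect octave from Abb3: Abb2 (12 semitones down).
A diminished octave down from Abb2 is Ab1.
A diminished fifth up from Ab1 is Ebb2.
A perfect fifth down from Ebb2 is Abb1.

A double-flat 1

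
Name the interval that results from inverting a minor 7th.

Inverted interval numbers add to nine, so a seventh pairs with a second (7 + 2 = 9).
And minor becomes major under inversion, so we get a major second.

major second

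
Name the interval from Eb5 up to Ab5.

E to A spans four letter names (E-F-G-A), so the interval is some kind of fourth.
Eb5 to Ab5 is 5 semitones, matching the perfect fourth exactly, so the quality is perfect.

perfect 4th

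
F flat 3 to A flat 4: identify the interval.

major tenth

F to A spans three letter names (F-G-A), plus an octave: a tenth.
The major tenth spans 16 semitones, and Fb3 to Ab4 is exactly 16 semitones — so this is a major tenth.
(Equivalently, a compound major third: a major third plus an octave.)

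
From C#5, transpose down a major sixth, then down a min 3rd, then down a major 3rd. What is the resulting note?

A3

Down a major sixth from C#5: E4 (9 semitones down).
A minor third down from E4 is C#4.
C#4 down a major third → A3 (4 semitones).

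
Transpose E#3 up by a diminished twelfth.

The twelfth's letter: E up five letter names plus an octave → B.
Moving 18 semitones up from E#3 (the size of a diminished twelfth) reaches B4.

B4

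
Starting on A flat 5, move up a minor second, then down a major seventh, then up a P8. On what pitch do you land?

C double-flat 6

A minor second up from Ab5 is Bbb5.
A major seventh down from Bbb5 is Cbb5.
Cbb5 up a perfect octave → Cbb6 (12 semitones).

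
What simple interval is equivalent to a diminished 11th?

d4

Subtracting seven from the interval number removes an octave: 11 − 7 = 4.
Quality carries through unchanged, so the simple form is a diminished fourth.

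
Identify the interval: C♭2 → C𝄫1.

augmented octave

Descending from Cb2 to Cbb1 is the same interval as ascending Cbb1 to Cb2.
C to C is the same letter name, plus an octave — that makes it an octave of some quality.
Cbb1 to Cb2 spans 13 semitones — one semitone wider than the perfect octave (12) — giving an augmented octave.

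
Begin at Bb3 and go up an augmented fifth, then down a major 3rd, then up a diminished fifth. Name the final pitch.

Ab4

An augmented fifth up from Bb3 is F#4.
Down a major third from F#4: D4 (4 semitones down).
A diminished fifth up from D4 is Ab4.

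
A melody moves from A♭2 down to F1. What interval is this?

minor 10th

Descending from Ab2 to F1 is the same interval as ascending F1 to Ab2.
F to A spans three letter names (F-G-A), plus an octave, so the interval is some kind of tenth.
F1 to Ab2 is 15 semitones, a half step short of the major tenth (16), so this is minor.
(Equivalently, a compound minor third: a minor third plus an octave.)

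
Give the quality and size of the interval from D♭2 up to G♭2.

P4

D to G spans four letter names (D-E-F-G), so the interval is some kind of fourth.
The perfect fourth spans 5 semitones, and Db2 to Gb2 is exactly 5 semitones — so this is a perfect fourth.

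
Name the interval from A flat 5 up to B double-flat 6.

A to B spans two letter names (A-B), plus an octave — that makes it a ninth of some quality.
Ab5 to Bbb6 is 13 semitones, a half step short of the major ninth (14), so this is minor.
(Equivalently, a compound minor second: a minor second plus an octave.)

minor ninth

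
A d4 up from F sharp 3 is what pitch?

The fourth takes the letter from F up to B.
A diminished fourth spans 4 semitones, so from F#3 the target pitch is Bb3.

B flat 3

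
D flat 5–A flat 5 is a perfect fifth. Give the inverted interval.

The rule of nine gives the new number: 9 − 5 = 4, so a fifth becomes a fourth.
And perfect stays perfect under inversion, so we get a perfect fourth.

P4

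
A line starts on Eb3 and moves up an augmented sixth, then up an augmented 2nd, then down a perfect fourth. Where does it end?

A##3

Eb3 up an augmented sixth → C#4 (10 semitones).
Up an augmented second from C#4: D##4 (3 semitones up).
A perfect fourth down from D##4 is A##3.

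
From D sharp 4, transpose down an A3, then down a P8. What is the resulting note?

An augmented third down from D#4 is Bb3.
A perfect octave down from Bb3 is Bb2.

B flat 2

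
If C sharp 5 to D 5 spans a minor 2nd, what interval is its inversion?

major 7th

Interval numbers invert to sum to nine: 2 + 7 = 9, so a second inverts to a seventh.
And minor becomes major under inversion, so we get a major seventh.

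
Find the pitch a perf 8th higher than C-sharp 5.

For an octave the letter name doesn't change: still C, an octave up.
A perfect octave is 12 semitones; 12 semitones up from C#5 gives C#6.

C-sharp 6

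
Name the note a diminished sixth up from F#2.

Db3

Six letter names up from F: D.
Moving 7 semitones up from F#2 (the size of a diminished sixth) reaches Db3.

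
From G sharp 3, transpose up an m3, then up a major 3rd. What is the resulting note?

Up a minor third from G#3: B3 (3 semitones up).
B3 up a major third → D#4 (4 semitones).

D sharp 4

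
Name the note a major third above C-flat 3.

Three letter names up from C: E.
A major third spans 4 semitones, so from Cb3 the target pitch is Eb3.

E-flat 3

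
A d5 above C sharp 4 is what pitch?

The fifth takes the letter from C up to G.
A diminished fifth is 6 semitones; 6 semitones up from C#4 gives G4.

G 4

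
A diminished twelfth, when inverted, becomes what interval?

augmented 4th

First reduce the compound diminished twelfth to its simple form, a diminished fifth.
Interval numbers invert to sum to nine: 5 + 4 = 9, so a fifth inverts to a fourth.
And diminished becomes augmented under inversion, so we get an augmented fourth.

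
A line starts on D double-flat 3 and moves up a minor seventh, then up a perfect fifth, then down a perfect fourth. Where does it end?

D double-flat 4

Up a minor seventh from Dbb3: Cbb4 (10 semitones up).
Up a perfect fifth from Cbb4: Gbb4 (7 semitones up).
Gbb4 down a perfect fourth → Dbb4 (5 semitones).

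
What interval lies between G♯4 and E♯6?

G to E spans six letter names (G-A-B-C-D-E), plus an octave, so the interval is some kind of thirteenth.
The major thirteenth spans 21 semitones, and G#4 to E#6 is exactly 21 semitones — so this is a major thirteenth.
(Equivalently, a compound major sixth: a major sixth plus an octave.)

major thirteenth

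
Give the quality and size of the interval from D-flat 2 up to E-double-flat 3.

minor ninth

D to E spans two letter names (D-E), plus an octave, so the interval is some kind of ninth.
Db2 to Ebb3 is 13 semitones, a half step short of the major ninth (14), so this is minor.
(Equivalently, a compound minor second: a minor second plus an octave.)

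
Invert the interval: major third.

Interval numbers invert to sum to nine: 3 + 6 = 9, so a third inverts to a sixth.
Quality inverts too: major becomes minor. That makes the inversion a minor sixth.

minor 6th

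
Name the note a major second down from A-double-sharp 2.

The second takes the letter from A down to G.
A major second spans 2 semitones, so from A##2 the target pitch is G##2.

G-double-sharp 2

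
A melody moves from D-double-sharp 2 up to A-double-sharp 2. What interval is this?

D to A spans five letter names (D-E-F-G-A): a fifth.
Counting semitones, D##2→A##2 is 7, which is the perfect fifth.

perfect 5th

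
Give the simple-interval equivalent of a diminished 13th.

Take out an octave (7 from the number): 13 − 7 = 6.
Quality carries through unchanged, so the simple form is a diminished sixth.

diminished 6th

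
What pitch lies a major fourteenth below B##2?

C##1

Seven letters down from B (plus an octave) reaches C.
A major fourteenth spans 23 semitones, so from B##2 the target pitch is C##1.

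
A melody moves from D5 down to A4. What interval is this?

perfect 4th

Descending from D5 to A4 is the same interval as ascending A4 to D5.
A to D spans four letter names (A-B-C-D), so the interval is some kind of fourth.
Counting semitones, A4→D5 is 5, which is the perfect fourth.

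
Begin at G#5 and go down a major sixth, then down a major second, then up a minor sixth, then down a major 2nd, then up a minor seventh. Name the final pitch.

Db6

A major sixth down from G#5 is B4.
Down a major second from B4: A4 (2 semitones down).
A minor sixth up from A4 is F5.
A major second down from F5 is Eb5.
Eb5 up a minor seventh → Db6 (10 semitones).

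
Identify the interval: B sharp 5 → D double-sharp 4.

Descending from B#5 to D##4 is the same interval as ascending D##4 to B#5.
D to B spans six letter names (D-E-F-G-A-B), plus an octave, so the interval is some kind of thirteenth.
D##4 to B#5 is 20 semitones, a half step short of the major thirteenth (21), so this is minor.
(Equivalently, a compound minor sixth: a minor sixth plus an octave.)

m13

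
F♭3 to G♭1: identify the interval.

Descending from Fb3 to Gb1 is the same interval as ascending Gb1 to Fb3.
G to F spans seven letter names (G-A-B-C-D-E-F), plus an octave — that makes it a fourteenth of some quality.
Gb1 to Fb3 is 22 semitones, a half step short of the major fourteenth (23), so this is minor.
(Equivalently, a compound minor seventh: a minor seventh plus an octave.)

m14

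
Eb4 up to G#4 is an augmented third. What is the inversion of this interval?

Inverted interval numbers add to nine, so a third pairs with a sixth (3 + 6 = 9).
And augmented becomes diminished under inversion, so we get a diminished sixth.

diminished 6th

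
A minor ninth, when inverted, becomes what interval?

First reduce the compound minor ninth to its simple form, a minor second.
Interval numbers invert to sum to nine: 2 + 7 = 9, so a second inverts to a seventh.
The quality also flips — minor becomes major — giving a major seventh.

major seventh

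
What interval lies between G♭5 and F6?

major seventh

G to F spans seven letter names (G-A-B-C-D-E-F): a seventh.
Counting semitones, Gb5→F6 is 11, which is the major seventh.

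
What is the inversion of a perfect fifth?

P4

The rule of nine gives the new number: 9 − 5 = 4, so a fifth becomes a fourth.
And perfect stays perfect under inversion, so we get a perfect fourth.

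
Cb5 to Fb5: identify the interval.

perfect fourth

C to F spans four letter names (C-D-E-F): a fourth.
Counting semitones, Cb5→Fb5 is 5, which is the perfect fourth.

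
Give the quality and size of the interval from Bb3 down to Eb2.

Descending from Bb3 to Eb2 is the same interval as ascending Eb2 to Bb3.
E to B spans five letter names (E-F-G-A-B), plus an octave: a twelfth.
Eb2 to Bb3 is 19 semitones, matching the perfect twelfth exactly, so the quality is perfect.
(Equivalently, a compound perfect fifth: a perfect fifth plus an octave.)

P12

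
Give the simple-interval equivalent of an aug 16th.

A2

Subtracting seven from the interval number removes an octave: 16 − 14 = 2.
That makes an augmented sixteenth a compound augmented second — 2 octaves plus an augmented second.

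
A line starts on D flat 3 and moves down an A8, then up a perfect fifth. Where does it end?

A double-flat 2

Down an augmented octave from Db3: Dbb2 (13 semitones down).
A perfect fifth up from Dbb2 is Abb2.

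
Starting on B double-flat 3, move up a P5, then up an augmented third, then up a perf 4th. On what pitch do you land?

Bbb3 up a perfect fifth → Fb4 (7 semitones).
Fb4 up an augmented third → A4 (5 semitones).
A4 up a perfect fourth → D5 (5 semitones).

D 5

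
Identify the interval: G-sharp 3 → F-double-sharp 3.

minor second

Descending from G#3 to F##3 is the same interval as ascending F##3 to G#3.
F to G spans two letter names (F-G), so the interval is some kind of second.
A major second would be 2 semitones, but F##3 to G#3 is 1 — one semitone narrower, making it a minor second.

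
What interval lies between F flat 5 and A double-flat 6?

F to A spans three letter names (F-G-A), plus an octave: a tenth.
Fb5 to Abb6 is 15 semitones, a half step short of the major tenth (16), so this is minor.
(Equivalently, a compound minor third: a minor third plus an octave.)

minor tenth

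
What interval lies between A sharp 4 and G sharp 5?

minor 7th

A to G spans seven letter names (A-B-C-D-E-F-G) — that makes it a seventh of some quality.
A major seventh would be 11 semitones, but A#4 to G#5 is 10 — one semitone narrower, making it a minor seventh.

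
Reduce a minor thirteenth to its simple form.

Each octave removed subtracts seven from the number: 13 − 7 = 6.
So a minor thirteenth is an octave plus a minor sixth. The quality is unchanged.

minor sixth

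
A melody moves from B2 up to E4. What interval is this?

P11

B to E spans four letter names (B-C-D-E), plus an octave — that makes it an eleventh of some quality.
The perfect eleventh spans 17 semitones, and B2 to E4 is exactly 17 semitones — so this is a perfect eleventh.
(Equivalently, a compound perfect fourth: a perfect fourth plus an octave.)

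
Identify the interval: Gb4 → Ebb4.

Descending from Gb4 to Ebb4 is the same interval as ascending Ebb4 to Gb4.
E to G spans three letter names (E-F-G), so the interval is some kind of third.
The major third spans 4 semitones, and Ebb4 to Gb4 is exactly 4 semitones — so this is a major third.

major third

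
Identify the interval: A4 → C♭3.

augmented thirteenth

Descending from A4 to Cb3 is the same interval as ascending Cb3 to A4.
C to A spans six letter names (C-D-E-F-G-A), plus an octave — that makes it a thirteenth of some quality.
Cb3 to A4 spans 22 semitones — one semitone wider than the major thirteenth (21) — giving an augmented thirteenth.
(Equivalently, a compound augmented sixth: an augmented sixth plus an octave.)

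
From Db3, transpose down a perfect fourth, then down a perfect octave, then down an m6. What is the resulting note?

C1

Db3 down a perfect fourth → Ab2 (5 semitones).
Down a perfect octave from Ab2: Ab1 (12 semitones down).
Ab1 down a minor sixth → C1 (8 semitones).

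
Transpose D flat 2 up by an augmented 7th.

C sharp 3

Seven letter names up from D: C.
Moving 12 semitones up from Db2 (the size of an augmented seventh) reaches C#3.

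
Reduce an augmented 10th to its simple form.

augmented 3rd

Each octave removed subtracts seven from the number: 10 − 7 = 3.
That makes an augmented tenth a compound augmented third — an octave plus an augmented third.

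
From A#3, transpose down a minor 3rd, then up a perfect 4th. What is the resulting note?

B#3

A#3 down a minor third → F##3 (3 semitones).
A perfect fourth up from F##3 is B#3.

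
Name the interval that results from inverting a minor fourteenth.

First reduce the compound minor fourteenth to its simple form, a minor seventh.
Interval numbers invert to sum to nine: 7 + 2 = 9, so a seventh inverts to a second.
Quality inverts too: minor becomes major. That makes the inversion a major second.

major 2nd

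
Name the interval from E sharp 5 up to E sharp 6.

perfect octave

E to E is the same letter name, plus an octave — that makes it an octave of some quality.
Counting semitones, E#5→E#6 is 12, which is the perfect octave.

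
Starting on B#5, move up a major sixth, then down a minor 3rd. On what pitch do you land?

E##6

B#5 up a major sixth → G##6 (9 semitones).
A minor third down from G##6 is E##6.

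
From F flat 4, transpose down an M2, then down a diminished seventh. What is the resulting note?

Fb4 down a major second → Ebb4 (2 semitones).
Down a diminished seventh from Ebb4: F3 (9 semitones down).

F 3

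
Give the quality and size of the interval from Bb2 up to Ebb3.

B to E spans four letter names (B-C-D-E), so the interval is some kind of fourth.
A perfect fourth would be 5 semitones; Bb2 to Ebb3 is 4, one semitone narrower, so the interval is diminished.

diminished fourth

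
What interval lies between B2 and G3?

B to G spans six letter names (B-C-D-E-F-G): a sixth.
A major sixth would be 9 semitones, but B2 to G3 is 8 — one semitone narrower, making it a minor sixth.

m6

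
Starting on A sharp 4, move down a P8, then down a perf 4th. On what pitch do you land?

A#4 down a perfect octave → A#3 (12 semitones).
A#3 down a perfect fourth → E#3 (5 semitones).

E sharp 3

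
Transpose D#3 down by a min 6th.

The sixth takes the letter from D down to F.
Moving 8 semitones down from D#3 (the size of a minor sixth) reaches F##2.

F##2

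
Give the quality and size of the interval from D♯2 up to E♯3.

major ninth

D to E spans two letter names (D-E), plus an octave — that makes it a ninth of some quality.
D#2 to E#3 is 14 semitones, matching the major ninth exactly, so the quality is major.
(Equivalently, a compound major second: a major second plus an octave.)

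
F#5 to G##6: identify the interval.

augmented ninth

F to G spans two letter names (F-G), plus an octave: a ninth.
F#5 to G##6 spans 15 semitones — one semitone wider than the major ninth (14) — giving an augmented ninth.
(Equivalently, a compound augmented second: an augmented second plus an octave.)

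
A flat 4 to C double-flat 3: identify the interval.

augmented thirteenth

Descending from Ab4 to Cbb3 is the same interval as ascending Cbb3 to Ab4.
C to A spans six letter names (C-D-E-F-G-A), plus an octave — that makes it a thirteenth of some quality.
The major thirteenth is 21 semitones; here we have 22, one semitone wider: augmented.
(Equivalently, a compound augmented sixth: an augmented sixth plus an octave.)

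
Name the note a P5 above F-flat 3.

Five letter names up from F: C.
A perfect fifth is 7 semitones; 7 semitones up from Fb3 gives Cb4.

C-flat 4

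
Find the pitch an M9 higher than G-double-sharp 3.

A-double-sharp 4

Counting two letter names plus an octave up from G lands on A.
A major ninth is 14 semitones; 14 semitones up from G##3 gives A##4.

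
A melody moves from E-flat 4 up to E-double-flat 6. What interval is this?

E to E is the same letter name, plus 2 octaves: a fifteenth.
The perfect fifteenth is 24 semitones; here we have 23, one semitone narrower: diminished.
(Equivalently, a compound diminished octave: a diminished octave plus an octave.)

diminished fifteenth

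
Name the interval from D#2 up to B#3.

D to B spans six letter names (D-E-F-G-A-B), plus an octave: a thirteenth.
D#2 to B#3 is 21 semitones, matching the major thirteenth exactly, so the quality is major.
(Equivalently, a compound major sixth: a major sixth plus an octave.)

major thirteenth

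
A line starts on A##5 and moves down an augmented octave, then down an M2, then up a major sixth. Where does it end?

Down an augmented octave from A##5: A#4 (13 semitones down).
A major second down from A#4 is G#4.
Up a major sixth from G#4: E#5 (9 semitones up).

E#5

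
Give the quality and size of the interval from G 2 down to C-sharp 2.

Descending from G2 to C#2 is the same interval as ascending C#2 to G2.
C to G spans five letter names (C-D-E-F-G), so the interval is some kind of fifth.
The perfect fifth is 7 semitones; here we have 6, one semitone narrower: diminished.

diminished 5th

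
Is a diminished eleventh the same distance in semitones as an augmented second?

16 semitones (diminished eleventh) vs 3 semitones (augmented second): not equal.

No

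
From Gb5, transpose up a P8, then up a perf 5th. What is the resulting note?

Gb5 up a perfect octave → Gb6 (12 semitones).
A perfect fifth up from Gb6 is Db7.

Db7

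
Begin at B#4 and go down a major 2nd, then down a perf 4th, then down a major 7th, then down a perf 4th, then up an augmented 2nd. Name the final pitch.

A major second down from B#4 is A#4.
Down a perfect fourth from A#4: E#4 (5 semitones down).
E#4 down a major seventh → F#3 (11 semitones).
A perfect fourth down from F#3 is C#3.
An augmented second up from C#3 is D##3.

D##3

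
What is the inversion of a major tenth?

First reduce the compound major tenth to its simple form, a major third.
Interval numbers invert to sum to nine: 3 + 6 = 9, so a third inverts to a sixth.
The quality also flips — major becomes minor — giving a minor sixth.

minor sixth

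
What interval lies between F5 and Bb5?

F to B spans four letter names (F-G-A-B): a fourth.
F5 to Bb5 is 5 semitones, matching the perfect fourth exactly, so the quality is perfect.

perfect fourth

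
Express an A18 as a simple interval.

A4

Take out 2 octaves (14 from the number): 18 − 14 = 4.
So an augmented eighteenth is 2 octaves plus an augmented fourth. The quality is unchanged.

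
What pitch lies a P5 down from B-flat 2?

Five letter names down from B: E.
A perfect fifth spans 7 semitones, so from Bb2 the target pitch is Eb2.

E-flat 2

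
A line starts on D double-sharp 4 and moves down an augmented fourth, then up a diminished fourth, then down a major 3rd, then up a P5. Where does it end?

Down an augmented fourth from D##4: A#3 (6 semitones down).
A#3 up a diminished fourth → D4 (4 semitones).
D4 down a major third → Bb3 (4 semitones).
Bb3 up a perfect fifth → F4 (7 semitones).

F 4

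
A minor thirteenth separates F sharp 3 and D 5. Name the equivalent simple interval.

Subtracting seven from the interval number removes an octave: 13 − 7 = 6.
So a minor thirteenth is an octave plus a minor sixth. The quality is unchanged.

minor 6th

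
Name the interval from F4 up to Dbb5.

diminished sixth

F to D spans six letter names (F-G-A-B-C-D), so the interval is some kind of sixth.
The major sixth is 9 semitones; here we have 7, two semitones narrower: diminished.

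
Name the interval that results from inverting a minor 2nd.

major seventh

The rule of nine gives the new number: 9 − 2 = 7, so a second becomes a seventh.
The quality also flips — minor becomes major — giving a major seventh.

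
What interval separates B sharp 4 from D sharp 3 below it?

Descending from B#4 to D#3 is the same interval as ascending D#3 to B#4.
D to B spans six letter names (D-E-F-G-A-B), plus an octave — that makes it a thirteenth of some quality.
Counting semitones, D#3→B#4 is 21, which is the major thirteenth.
(Equivalently, a compound major sixth: a major sixth plus an octave.)

major thirteenth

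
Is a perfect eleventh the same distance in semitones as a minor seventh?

A perfect eleventh is 17 semitones but a minor seventh is 10 semitones — different sizes.

No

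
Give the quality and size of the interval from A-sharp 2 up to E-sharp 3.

perfect 5th

A to E spans five letter names (A-B-C-D-E) — that makes it a fifth of some quality.
A#2 to E#3 is 7 semitones, matching the perfect fifth exactly, so the quality is perfect.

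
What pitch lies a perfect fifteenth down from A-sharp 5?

A fifteenth keeps the letter name A, two octaves down from A.
A perfect fifteenth is 24 semitones; 24 semitones down from A#5 gives A#3.

A-sharp 3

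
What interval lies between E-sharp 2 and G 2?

diminished third

E to G spans three letter names (E-F-G): a third.
The major third is 4 semitones; here we have 2, two semitones narrower: diminished.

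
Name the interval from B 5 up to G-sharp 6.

major sixth

B to G spans six letter names (B-C-D-E-F-G): a sixth.
Counting semitones, B5→G#6 is 9, which is the major sixth.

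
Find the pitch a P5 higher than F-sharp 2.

Five letter names up from F: C.
Moving 7 semitones up from F#2 (the size of a perfect fifth) reaches C#3.

C-sharp 3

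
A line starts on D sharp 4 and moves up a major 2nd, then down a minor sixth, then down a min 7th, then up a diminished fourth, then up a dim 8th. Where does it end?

Up a major second from D#4: E#4 (2 semitones up).
Down a minor sixth from E#4: G##3 (8 semitones down).
G##3 down a minor seventh → A##2 (10 semitones).
A##2 up a diminished fourth → D#3 (4 semitones).
D#3 up a diminished octave → D4 (11 semitones).

D 4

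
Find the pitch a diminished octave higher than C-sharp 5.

The letter stays C (same as the start), shifted an octave up.
A diminished octave spans 11 semitones, so from C#5 the target pitch is C6.

C 6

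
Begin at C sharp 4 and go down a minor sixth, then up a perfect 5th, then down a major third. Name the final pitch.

C#4 down a minor sixth → E#3 (8 semitones).
Up a perfect fifth from E#3: B#3 (7 semitones up).
B#3 down a major third → G#3 (4 semitones).

G sharp 3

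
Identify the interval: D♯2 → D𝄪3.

D to D is the same letter name, plus an octave — that makes it an octave of some quality.
The perfect octave is 12 semitones; here we have 13, one semitone wider: augmented.

augmented octave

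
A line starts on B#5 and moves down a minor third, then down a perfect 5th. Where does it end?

C##5

A minor third down from B#5 is G##5.
G##5 down a perfect fifth → C##5 (7 semitones).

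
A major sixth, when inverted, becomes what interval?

minor third

Interval numbers invert to sum to nine: 6 + 3 = 9, so a sixth inverts to a third.
The quality also flips — major becomes minor — giving a minor third.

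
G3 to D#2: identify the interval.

Descending from G3 to D#2 is the same interval as ascending D#2 to G3.
D to G spans four letter names (D-E-F-G), plus an octave: an eleventh.
D#2 to G3 spans 16 semitones — one semitone narrower than the perfect eleventh (17) — giving a diminished eleventh.
(Equivalently, a compound diminished fourth: a diminished fourth plus an octave.)

diminished 11th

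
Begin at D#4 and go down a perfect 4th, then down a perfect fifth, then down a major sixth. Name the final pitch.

D#4 down a perfect fourth → A#3 (5 semitones).
Down a perfect fifth from A#3: D#3 (7 semitones down).
D#3 down a major sixth → F#2 (9 semitones).

F#2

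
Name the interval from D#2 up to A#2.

D to A spans five letter names (D-E-F-G-A) — that makes it a fifth of some quality.
Counting semitones, D#2→A#2 is 7, which is the perfect fifth.

perfect fifth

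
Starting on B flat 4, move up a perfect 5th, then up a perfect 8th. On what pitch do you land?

F 6

Bb4 up a perfect fifth → F5 (7 semitones).
Up a perfect octave from F5: F6 (12 semitones up).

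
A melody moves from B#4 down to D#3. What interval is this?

Descending from B#4 to D#3 is the same interval as ascending D#3 to B#4.
D to B spans six letter names (D-E-F-G-A-B), plus an octave: a thirteenth.
Counting semitones, D#3→B#4 is 21, which is the major thirteenth.
(Equivalently, a compound major sixth: a major sixth plus an octave.)

major thirteenth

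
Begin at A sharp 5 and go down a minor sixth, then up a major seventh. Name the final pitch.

A minor sixth down from A#5 is C##5.
Up a major seventh from C##5: B##5 (11 semitones up).

B double-sharp 5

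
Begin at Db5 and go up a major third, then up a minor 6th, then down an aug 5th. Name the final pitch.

Up a major third from Db5: F5 (4 semitones up).
A minor sixth up from F5 is Db6.
Down an augmented fifth from Db6: Gbb5 (8 semitones down).

Gbb5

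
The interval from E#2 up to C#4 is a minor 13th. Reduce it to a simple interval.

m6

Subtracting seven from the interval number removes an octave: 13 − 7 = 6.
That makes a minor thirteenth a compound minor sixth — an octave plus a minor sixth.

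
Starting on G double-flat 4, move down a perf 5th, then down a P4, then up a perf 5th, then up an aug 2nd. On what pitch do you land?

A perfect fifth down from Gbb4 is Cbb4.
Down a perfect fourth from Cbb4: Gbb3 (5 semitones down).
A perfect fifth up from Gbb3 is Dbb4.
Dbb4 up an augmented second → Eb4 (3 semitones).

E flat 4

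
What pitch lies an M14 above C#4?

B#5

Counting seven letter names plus an octave up from C lands on B.
Moving 23 semitones up from C#4 (the size of a major fourteenth) reaches B#5.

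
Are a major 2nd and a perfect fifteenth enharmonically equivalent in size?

A major second is 2 semitones but a perfect fifteenth is 24 semitones — different sizes.

No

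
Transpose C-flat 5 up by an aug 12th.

The twelfth's letter: C up five letter names plus an octave → G.
An augmented twelfth spans 20 semitones, so from Cb5 the target pitch is G6.

G 6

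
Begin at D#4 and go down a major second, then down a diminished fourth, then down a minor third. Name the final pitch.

E##3

Down a major second from D#4: C#4 (2 semitones down).
Down a diminished fourth from C#4: G##3 (4 semitones down).
Down a minor third from G##3: E##3 (3 semitones down).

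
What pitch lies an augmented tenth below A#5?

F4

Counting three letter names plus an octave down from A lands on F.
An augmented tenth is 17 semitones; 17 semitones down from A#5 gives F4.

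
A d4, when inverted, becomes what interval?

Inverted interval numbers add to nine, so a fourth pairs with a fifth (4 + 5 = 9).
The quality also flips — diminished becomes augmented — giving an augmented fifth.

augmented fifth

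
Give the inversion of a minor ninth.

major seventh

First reduce the compound minor ninth to its simple form, a minor second.
Interval numbers invert to sum to nine: 2 + 7 = 9, so a second inverts to a seventh.
Quality inverts too: minor becomes major. That makes the inversion a major seventh.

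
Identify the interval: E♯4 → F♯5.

m9

E to F spans two letter names (E-F), plus an octave, so the interval is some kind of ninth.
A major ninth would be 14 semitones, but E#4 to F#5 is 13 — one semitone narrower, making it a minor ninth.
(Equivalently, a compound minor second: a minor second plus an octave.)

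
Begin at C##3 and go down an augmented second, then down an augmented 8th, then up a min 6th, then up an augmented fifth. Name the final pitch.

Down an augmented second from C##3: B2 (3 semitones down).
B2 down an augmented octave → Bb1 (13 semitones).
A minor sixth up from Bb1 is Gb2.
Up an augmented fifth from Gb2: D3 (8 semitones up).

D3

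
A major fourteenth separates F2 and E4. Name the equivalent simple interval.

Take out an octave (7 from the number): 14 − 7 = 7.
So a major fourteenth is an octave plus a major seventh. The quality is unchanged.

major seventh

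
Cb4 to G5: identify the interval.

C to G spans five letter names (C-D-E-F-G), plus an octave: a twelfth.
A perfect twelfth would be 19 semitones; Cb4 to G5 is 20, one semitone wider, so the interval is augmented.
(Equivalently, a compound augmented fifth: an augmented fifth plus an octave.)

A12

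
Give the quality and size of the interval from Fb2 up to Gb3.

F to G spans two letter names (F-G), plus an octave — that makes it a ninth of some quality.
The major ninth spans 14 semitones, and Fb2 to Gb3 is exactly 14 semitones — so this is a major ninth.
(Equivalently, a compound major second: a major second plus an octave.)

M9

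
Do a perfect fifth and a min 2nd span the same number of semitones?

A perfect fifth is 7 semitones but a minor second is 1 semitone — different sizes.

No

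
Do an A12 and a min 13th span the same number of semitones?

Yes

Both span 20 semitones: an augmented twelfth and a minor thirteenth are the same chromatic distance.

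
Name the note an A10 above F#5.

A##6

Counting three letter names plus an octave up from F lands on A.
An augmented tenth spans 17 semitones, so from F#5 the target pitch is A##6.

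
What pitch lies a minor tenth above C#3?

E4

Three letters up from C (plus an octave) reaches E.
A minor tenth is 15 semitones; 15 semitones up from C#3 gives E4.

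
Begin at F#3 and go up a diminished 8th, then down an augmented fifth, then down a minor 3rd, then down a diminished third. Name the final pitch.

F#3 up a diminished octave → F4 (11 semitones).
Down an augmented fifth from F4: Bbb3 (8 semitones down).
Down a minor third from Bbb3: Gb3 (3 semitones down).
Down a diminished third from Gb3: E3 (2 semitones down).

E3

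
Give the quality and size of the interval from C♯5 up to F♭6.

dd11

C to F spans four letter names (C-D-E-F), plus an octave — that makes it an eleventh of some quality.
A perfect eleventh would be 17 semitones; C#5 to Fb6 is 15, two semitones narrower, so the interval is doubly diminished.
(Equivalently, a compound doubly diminished fourth: a doubly diminished fourth plus an octave.)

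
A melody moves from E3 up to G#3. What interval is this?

E to G spans three letter names (E-F-G) — that makes it a third of some quality.
The major third spans 4 semitones, and E3 to G#3 is exactly 4 semitones — so this is a major third.

M3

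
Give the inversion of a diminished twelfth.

First reduce the compound diminished twelfth to its simple form, a diminished fifth.
Interval numbers invert to sum to nine: 5 + 4 = 9, so a fifth inverts to a fourth.
The quality also flips — diminished becomes augmented — giving an augmented fourth.

augmented 4th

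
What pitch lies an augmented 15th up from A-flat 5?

The letter stays A (same as the start), shifted two octaves up.
An augmented fifteenth is 25 semitones; 25 semitones up from Ab5 gives A7.

A 7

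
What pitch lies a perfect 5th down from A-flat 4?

D-flat 4

The fifth takes the letter from A down to D.
A perfect fifth spans 7 semitones, so from Ab4 the target pitch is Db4.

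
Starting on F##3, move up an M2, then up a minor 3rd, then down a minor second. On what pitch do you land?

A##3

Up a major second from F##3: G##3 (2 semitones up).
A minor third up from G##3 is B#3.
Down a minor second from B#3: A##3 (1 semitone down).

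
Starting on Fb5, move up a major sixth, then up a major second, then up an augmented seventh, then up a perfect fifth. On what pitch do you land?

A#7

A major sixth up from Fb5 is Db6.
A major second up from Db6 is Eb6.
Eb6 up an augmented seventh → D#7 (12 semitones).
Up a perfect fifth from D#7: A#7 (7 semitones up).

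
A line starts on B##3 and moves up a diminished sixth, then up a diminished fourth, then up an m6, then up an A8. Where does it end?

Up a diminished sixth from B##3: G#4 (7 semitones up).
G#4 up a diminished fourth → C5 (4 semitones).
Up a minor sixth from C5: Ab5 (8 semitones up).
Ab5 up an augmented octave → A6 (13 semitones).

A6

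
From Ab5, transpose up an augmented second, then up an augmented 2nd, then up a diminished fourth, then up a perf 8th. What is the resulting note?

Ab5 up an augmented second → B5 (3 semitones).
Up an augmented second from B5: C##6 (3 semitones up).
C##6 up a diminished fourth → F#6 (4 semitones).
A perfect octave up from F#6 is F#7.

F#7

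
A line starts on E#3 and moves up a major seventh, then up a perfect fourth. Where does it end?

E#3 up a major seventh → D##4 (11 semitones).
D##4 up a perfect fourth → G##4 (5 semitones).

G##4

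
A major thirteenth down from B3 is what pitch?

Six letters down from B (plus an octave) reaches D.
A major thirteenth is 21 semitones; 21 semitones down from B3 gives D2.

D2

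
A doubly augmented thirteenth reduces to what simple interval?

doubly augmented 6th

Take out an octave (7 from the number): 13 − 7 = 6.
That makes a doubly augmented thirteenth a compound doubly augmented sixth — an octave plus a doubly augmented sixth.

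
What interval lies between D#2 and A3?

D to A spans five letter names (D-E-F-G-A), plus an octave: a twelfth.
The perfect twelfth is 19 semitones; here we have 18, one semitone narrower: diminished.
(Equivalently, a compound diminished fifth: a diminished fifth plus an octave.)

diminished twelfth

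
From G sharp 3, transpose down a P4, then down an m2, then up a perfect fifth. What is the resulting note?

G#3 down a perfect fourth → D#3 (5 semitones).
D#3 down a minor second → C##3 (1 semitone).
Up a perfect fifth from C##3: G##3 (7 semitones up).

G double-sharp 3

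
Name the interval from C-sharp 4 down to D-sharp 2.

Descending from C#4 to D#2 is the same interval as ascending D#2 to C#4.
D to C spans seven letter names (D-E-F-G-A-B-C), plus an octave, so the interval is some kind of fourteenth.
At 22 semitones, D#2→C#4 falls one short of a major fourteenth: minor.
(Equivalently, a compound minor seventh: a minor seventh plus an octave.)

minor 14th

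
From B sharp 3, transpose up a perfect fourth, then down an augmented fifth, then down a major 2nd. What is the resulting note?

B#3 up a perfect fourth → E#4 (5 semitones).
E#4 down an augmented fifth → A3 (8 semitones).
A3 down a major second → G3 (2 semitones).

G 3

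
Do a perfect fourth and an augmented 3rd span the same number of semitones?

A perfect fourth = 5 semitones = an augmented third; enharmonically equal.

Yes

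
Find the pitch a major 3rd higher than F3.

A3

The third takes the letter from F up to A.
A major third is 4 semitones; 4 semitones up from F3 gives A3.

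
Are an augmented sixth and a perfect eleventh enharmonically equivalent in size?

10 semitones (augmented sixth) vs 17 semitones (perfect eleventh): not equal.

No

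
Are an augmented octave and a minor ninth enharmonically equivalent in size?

An augmented octave = 13 semitones = a minor ninth; enharmonically equal.

Yes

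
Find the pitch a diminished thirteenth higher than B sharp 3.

G 5

Six letters up from B (plus an octave) reaches G.
A diminished thirteenth is 19 semitones; 19 semitones up from B#3 gives G5.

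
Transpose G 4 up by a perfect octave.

The letter stays G (same as the start), shifted an octave up.
Moving 12 semitones up from G4 (the size of a perfect octave) reaches G5.

G 5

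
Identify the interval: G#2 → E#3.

G to E spans six letter names (G-A-B-C-D-E): a sixth.
Counting semitones, G#2→E#3 is 9, which is the major sixth.

major 6th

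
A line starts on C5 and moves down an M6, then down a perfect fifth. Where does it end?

Ab3

Down a major sixth from C5: Eb4 (9 semitones down).
Eb4 down a perfect fifth → Ab3 (7 semitones).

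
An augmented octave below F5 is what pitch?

An octave keeps the letter name F, an octave down from F.
An augmented octave spans 13 semitones, so from F5 the target pitch is Fb4.

Fb4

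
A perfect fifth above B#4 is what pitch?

Five letter names up from B: F.
A perfect fifth is 7 semitones; 7 semitones up from B#4 gives F##5.

F##5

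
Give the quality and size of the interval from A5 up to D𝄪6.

A to D spans four letter names (A-B-C-D), so the interval is some kind of fourth.
A5 to D##6 spans 7 semitones — two semitones wider than the perfect fourth (5) — giving a doubly augmented fourth.

AA4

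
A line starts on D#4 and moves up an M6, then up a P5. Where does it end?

F##5

Up a major sixth from D#4: B#4 (9 semitones up).
B#4 up a perfect fifth → F##5 (7 semitones).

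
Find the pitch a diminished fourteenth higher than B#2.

A4

Counting seven letter names plus an octave up from B lands on A.
A diminished fourteenth spans 21 semitones, so from B#2 the target pitch is A4.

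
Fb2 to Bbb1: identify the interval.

Descending from Fb2 to Bbb1 is the same interval as ascending Bbb1 to Fb2.
B to F spans five letter names (B-C-D-E-F): a fifth.
The perfect fifth spans 7 semitones, and Bbb1 to Fb2 is exactly 7 semitones — so this is a perfect fifth.

perfect fifth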